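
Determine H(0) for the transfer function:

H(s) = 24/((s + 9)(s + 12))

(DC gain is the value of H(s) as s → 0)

DC gain = H(0) = 24/(9 × 12) = 24/108 = 0.2222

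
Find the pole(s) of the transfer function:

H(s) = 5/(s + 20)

Pole is where denominator = 0: s + 20 = 0, so s = -20.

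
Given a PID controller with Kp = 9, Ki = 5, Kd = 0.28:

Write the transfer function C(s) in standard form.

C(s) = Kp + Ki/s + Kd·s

Substituting values: C(s) = 9 + 5/s + 0.28s = (0.28s² + 9s + 5)/s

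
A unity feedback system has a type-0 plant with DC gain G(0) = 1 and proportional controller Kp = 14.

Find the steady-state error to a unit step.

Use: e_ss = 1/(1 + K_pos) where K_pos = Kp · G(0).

K_pos = Kp · G(0) = 14 × 1 = 14. e_ss = 1/(1 + 14) = 0.0667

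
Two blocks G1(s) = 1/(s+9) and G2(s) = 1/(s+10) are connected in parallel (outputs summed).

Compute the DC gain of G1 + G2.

Parallel: G_eq = G1 + G2. DC gain = G1(0) + G2(0) = 1/9 + 1/10 = 0.1111 + 0.1 = 0.2111.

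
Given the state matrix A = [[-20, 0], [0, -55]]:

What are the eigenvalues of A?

For diagonal matrix, eigenvalues are diagonal entries: λ₁ = -20, λ₂ = -55.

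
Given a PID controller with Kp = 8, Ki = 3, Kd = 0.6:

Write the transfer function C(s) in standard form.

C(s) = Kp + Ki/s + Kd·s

Substituting values: C(s) = 8 + 3/s + 0.6s = (0.6s² + 8s + 3)/s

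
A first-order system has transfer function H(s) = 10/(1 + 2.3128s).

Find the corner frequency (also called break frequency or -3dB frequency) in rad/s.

Corner frequency = 1/τ = 1/2.3128 = 0.432 rad/s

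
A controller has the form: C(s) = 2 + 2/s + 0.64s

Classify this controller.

This is a Proportional-Integral-Derivative (PID) controller.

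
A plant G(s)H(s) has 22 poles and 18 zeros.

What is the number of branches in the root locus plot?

Root locus has n branches where n = number of poles = 22.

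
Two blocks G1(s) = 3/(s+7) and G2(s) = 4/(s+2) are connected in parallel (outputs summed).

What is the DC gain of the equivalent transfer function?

Parallel: G_eq = G1 + G2. DC gain = G1(0) + G2(0) = 3/7 + 4/2 = 0.4286 + 2 = 2.4286.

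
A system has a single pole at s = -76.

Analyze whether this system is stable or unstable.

Pole at s = -76 is in the left half-plane. Stable.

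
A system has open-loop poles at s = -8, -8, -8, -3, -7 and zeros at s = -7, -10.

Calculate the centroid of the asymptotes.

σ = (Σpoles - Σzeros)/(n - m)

σ = (Σpoles - Σzeros)/(n - m) = (-34 - (-17))/(5 - 2) = -17/3 = -5.67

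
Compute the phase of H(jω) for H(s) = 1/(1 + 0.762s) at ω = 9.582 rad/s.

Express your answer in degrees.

Phase = -arctan(ωτ) = -arctan(9.582 × 0.762) = -82.2°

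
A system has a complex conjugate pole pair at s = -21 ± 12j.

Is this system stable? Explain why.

Real part of poles is -21 (< 0, left half-plane). Stable.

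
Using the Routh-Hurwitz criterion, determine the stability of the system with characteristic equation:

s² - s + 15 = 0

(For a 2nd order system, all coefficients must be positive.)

Coefficients: 1, -1, 15. b=-1 not positive, so system is unstable.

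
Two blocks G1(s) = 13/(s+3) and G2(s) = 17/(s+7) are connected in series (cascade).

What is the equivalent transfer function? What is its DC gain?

Series: multiply transfer functions. G_eq = 13/(s+3) × 17/(s+7) = 221/((s+3)(s+7)). DC gain = 221/(3×7) = 10.5238.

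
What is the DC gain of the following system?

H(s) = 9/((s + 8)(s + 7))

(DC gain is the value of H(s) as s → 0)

DC gain = H(0) = 9/(8 × 7) = 9/56 = 0.1607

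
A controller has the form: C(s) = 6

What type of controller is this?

This is a Proportional (P) controller.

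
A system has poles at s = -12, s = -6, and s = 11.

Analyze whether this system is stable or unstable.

Pole(s) at s = 11 are not in the left half-plane. System is unstable.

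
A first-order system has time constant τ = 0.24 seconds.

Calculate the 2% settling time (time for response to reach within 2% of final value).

For first-order system, 2% settling time ≈ 4τ = 4 × 0.24 = 0.96 s.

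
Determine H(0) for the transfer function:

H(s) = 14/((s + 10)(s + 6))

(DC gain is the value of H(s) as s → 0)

DC gain = H(0) = 14/(10 × 6) = 14/60 = 0.2333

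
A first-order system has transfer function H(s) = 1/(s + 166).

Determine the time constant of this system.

For H(s) = 1/(s + 1/τ), the pole is at -1/τ = -166, so τ = 1/166 = 0.0060 s.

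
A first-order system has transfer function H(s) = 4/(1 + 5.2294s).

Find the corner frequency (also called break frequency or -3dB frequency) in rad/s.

Corner frequency = 1/τ = 1/5.2294 = 0.191 rad/s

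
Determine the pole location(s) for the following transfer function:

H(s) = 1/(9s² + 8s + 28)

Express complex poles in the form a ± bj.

Discriminant = 8² - 4×9×28 = 64 - 1008 = -944 < 0, so the poles are a complex conjugate pair s = (-8 ± j√944)/(2×9). Real part = -8/(2×9) = -8/18 ≈ -0.4444; imaginary part = ±√944/(2×9) ≈ 1.7069. Poles: s = -0.4444 ± 1.7069j.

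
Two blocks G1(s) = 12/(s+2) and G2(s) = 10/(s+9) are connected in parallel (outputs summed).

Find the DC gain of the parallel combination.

Parallel: G_eq = G1 + G2. DC gain = G1(0) + G2(0) = 12/2 + 10/9 = 6 + 1.1111 = 7.1111.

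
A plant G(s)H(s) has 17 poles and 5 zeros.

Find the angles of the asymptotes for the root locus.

n - m = 17 - 5 = 12. Angles: θk = (2k + 1)·180°/12 = 15°, 45°, 75°, 105°, 135°, 165°, 195°, 225°, 255°, 285°, 315°, 345°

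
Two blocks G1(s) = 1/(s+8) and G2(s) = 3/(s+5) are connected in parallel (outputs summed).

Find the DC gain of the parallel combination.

Parallel: G_eq = G1 + G2. DC gain = G1(0) + G2(0) = 1/8 + 3/5 = 0.125 + 0.6 = 0.725.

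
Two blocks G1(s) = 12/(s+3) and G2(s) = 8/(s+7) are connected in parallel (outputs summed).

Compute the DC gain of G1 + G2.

Parallel: G_eq = G1 + G2. DC gain = G1(0) + G2(0) = 12/3 + 8/7 = 4 + 1.1429 = 5.1429.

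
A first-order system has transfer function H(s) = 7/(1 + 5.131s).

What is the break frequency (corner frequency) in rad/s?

Corner frequency = 1/τ = 1/5.131 = 0.195 rad/s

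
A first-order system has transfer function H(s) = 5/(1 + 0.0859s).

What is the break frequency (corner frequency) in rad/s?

Corner frequency = 1/τ = 1/0.0859 = 11.641 rad/s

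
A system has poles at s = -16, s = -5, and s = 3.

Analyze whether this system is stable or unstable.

Pole(s) at s = 3 are not in the left half-plane. System is unstable.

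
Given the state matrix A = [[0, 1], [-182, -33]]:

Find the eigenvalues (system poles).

det(A - λI) = λ² - (-33)λ + 182 = (λ - (-26))(λ - (-7)). Eigenvalues: -26, -7.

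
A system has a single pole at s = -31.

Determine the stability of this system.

Pole at s = -31 is in the left half-plane. Stable.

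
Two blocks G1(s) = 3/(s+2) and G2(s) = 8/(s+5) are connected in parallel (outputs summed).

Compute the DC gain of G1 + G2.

Parallel: G_eq = G1 + G2. DC gain = G1(0) + G2(0) = 3/2 + 8/5 = 1.5 + 1.6 = 3.1.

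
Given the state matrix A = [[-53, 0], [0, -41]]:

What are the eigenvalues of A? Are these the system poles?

For diagonal matrix, eigenvalues are diagonal entries: λ₁ = -53, λ₂ = -41. Eigenvalues of A = system poles.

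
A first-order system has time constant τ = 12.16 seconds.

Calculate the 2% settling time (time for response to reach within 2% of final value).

For first-order system, 2% settling time ≈ 4τ = 4 × 12.16 = 48.64 s.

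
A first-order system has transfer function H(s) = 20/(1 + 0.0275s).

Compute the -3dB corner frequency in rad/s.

Corner frequency = 1/τ = 1/0.0275 = 36.364 rad/s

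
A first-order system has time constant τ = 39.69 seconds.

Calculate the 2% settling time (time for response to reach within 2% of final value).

For first-order system, 2% settling time ≈ 4τ = 4 × 39.69 = 158.76 s.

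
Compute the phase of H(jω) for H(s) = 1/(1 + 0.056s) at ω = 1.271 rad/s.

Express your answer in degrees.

Phase = -arctan(ωτ) = -arctan(1.271 × 0.056) = -4.1°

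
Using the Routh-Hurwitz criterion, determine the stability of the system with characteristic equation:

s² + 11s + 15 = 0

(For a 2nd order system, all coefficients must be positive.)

Coefficients: 1, 11, 15. All positive, so system is stable.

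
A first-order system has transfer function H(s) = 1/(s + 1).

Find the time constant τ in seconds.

For H(s) = 1/(s + 1/τ), the pole is at -1/τ = -1, so τ = 1/1 = 1 s.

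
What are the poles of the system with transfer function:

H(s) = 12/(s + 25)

Pole is where denominator = 0: s + 25 = 0, so s = -25.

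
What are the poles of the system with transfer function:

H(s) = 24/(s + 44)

Pole is where denominator = 0: s + 44 = 0, so s = -44.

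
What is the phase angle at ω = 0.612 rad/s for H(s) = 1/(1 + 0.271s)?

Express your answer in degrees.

Phase = -arctan(ωτ) = -arctan(0.612 × 0.271) = -9.4°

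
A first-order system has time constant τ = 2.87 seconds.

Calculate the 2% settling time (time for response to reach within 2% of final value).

For first-order system, 2% settling time ≈ 4τ = 4 × 2.87 = 11.48 s.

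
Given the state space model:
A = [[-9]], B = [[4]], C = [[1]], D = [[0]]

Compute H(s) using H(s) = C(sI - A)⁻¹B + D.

(sI - A)⁻¹ = 1/(s + 9). H(s) = 1 × 4/(s + 9) + 0 = 4/(s + 9).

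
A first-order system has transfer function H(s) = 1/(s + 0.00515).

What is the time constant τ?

For H(s) = 1/(s + 1/τ), the pole is at -1/τ = -0.00515, so τ = 1/0.00515 = 194.2 s.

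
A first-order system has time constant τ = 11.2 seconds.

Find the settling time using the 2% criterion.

For first-order system, 2% settling time ≈ 4τ = 4 × 11.2 = 44.8 s.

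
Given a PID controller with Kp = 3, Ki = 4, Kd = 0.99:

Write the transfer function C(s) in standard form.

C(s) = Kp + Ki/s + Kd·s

Substituting values: C(s) = 3 + 4/s + 0.99s = (0.99s² + 3s + 4)/s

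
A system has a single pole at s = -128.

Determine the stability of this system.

Pole at s = -128 is in the left half-plane. Stable.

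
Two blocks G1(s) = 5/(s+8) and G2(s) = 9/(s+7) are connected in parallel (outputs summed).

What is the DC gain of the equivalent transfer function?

Parallel: G_eq = G1 + G2. DC gain = G1(0) + G2(0) = 5/8 + 9/7 = 0.625 + 1.2857 = 1.9107.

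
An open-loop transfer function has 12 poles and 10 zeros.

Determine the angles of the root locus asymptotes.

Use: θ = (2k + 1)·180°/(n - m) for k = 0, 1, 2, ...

n - m = 12 - 10 = 2. Angles: θk = (2k + 1)·180°/2 = 90°, 270°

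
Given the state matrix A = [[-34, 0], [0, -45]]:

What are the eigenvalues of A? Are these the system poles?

For diagonal matrix, eigenvalues are diagonal entries: λ₁ = -34, λ₂ = -45. Eigenvalues of A = system poles.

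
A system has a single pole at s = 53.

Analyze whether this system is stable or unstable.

Pole at s = 53 is in the right half-plane. Unstable.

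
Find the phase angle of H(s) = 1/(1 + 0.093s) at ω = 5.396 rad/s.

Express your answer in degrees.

Phase = -arctan(ωτ) = -arctan(5.396 × 0.093) = -26.6°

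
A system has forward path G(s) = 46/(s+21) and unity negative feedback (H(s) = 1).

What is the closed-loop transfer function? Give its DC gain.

T(s) = G/(1+GH) = [46/(s+21)] / [1 + 46/(s+21)] = 46/(s+21+46) = 46/(s+67). DC gain = 46/67 = 0.6866.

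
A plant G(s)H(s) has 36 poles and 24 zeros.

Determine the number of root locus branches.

Root locus has n branches where n = number of poles = 36.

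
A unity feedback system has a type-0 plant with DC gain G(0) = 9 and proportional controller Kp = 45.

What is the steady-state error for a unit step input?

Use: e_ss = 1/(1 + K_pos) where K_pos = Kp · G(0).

K_pos = Kp · G(0) = 45 × 9 = 405. e_ss = 1/(1 + 405) = 0.0025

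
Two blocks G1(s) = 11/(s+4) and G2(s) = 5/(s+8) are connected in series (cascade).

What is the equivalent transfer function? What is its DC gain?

Series: multiply transfer functions. G_eq = 11/(s+4) × 5/(s+8) = 55/((s+4)(s+8)). DC gain = 55/(4×8) = 1.71875.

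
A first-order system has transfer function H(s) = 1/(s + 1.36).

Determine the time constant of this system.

For H(s) = 1/(s + 1/τ), the pole is at -1/τ = -1.36, so τ = 1/1.36 = 0.7353 s.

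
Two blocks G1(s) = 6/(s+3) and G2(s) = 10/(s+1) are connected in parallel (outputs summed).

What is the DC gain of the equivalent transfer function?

Parallel: G_eq = G1 + G2. DC gain = G1(0) + G2(0) = 6/3 + 10/1 = 2 + 10 = 12.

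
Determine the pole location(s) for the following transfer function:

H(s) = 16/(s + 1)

Pole is where denominator = 0: s + 1 = 0, so s = -1.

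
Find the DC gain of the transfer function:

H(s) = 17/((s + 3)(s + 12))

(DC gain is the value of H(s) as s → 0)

DC gain = H(0) = 17/(3 × 12) = 17/36 = 0.4722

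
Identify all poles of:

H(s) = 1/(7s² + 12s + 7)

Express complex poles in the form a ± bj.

Discriminant = 12² - 4×7×7 = 144 - 196 = -52 < 0, so the poles are a complex conjugate pair s = (-12 ± j√52)/(2×7). Real part = -12/(2×7) = -12/14 ≈ -0.8571; imaginary part = ±√52/(2×7) ≈ 0.5151. Poles: s = -0.8571 ± 0.5151j.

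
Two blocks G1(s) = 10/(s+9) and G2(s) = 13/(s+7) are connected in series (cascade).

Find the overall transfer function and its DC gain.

Series: multiply transfer functions. G_eq = 10/(s+9) × 13/(s+7) = 130/((s+9)(s+7)). DC gain = 130/(9×7) = 2.0635.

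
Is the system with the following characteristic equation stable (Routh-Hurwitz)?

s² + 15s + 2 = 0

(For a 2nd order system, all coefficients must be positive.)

Coefficients: 1, 15, 2. All positive, so system is stable.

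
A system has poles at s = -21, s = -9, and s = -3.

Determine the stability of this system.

All poles are in the left half-plane. System is stable.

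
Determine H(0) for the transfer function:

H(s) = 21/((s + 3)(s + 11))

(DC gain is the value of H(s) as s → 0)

DC gain = H(0) = 21/(3 × 11) = 21/33 = 0.6364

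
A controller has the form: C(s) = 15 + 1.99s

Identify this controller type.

This is a Proportional-Derivative (PD) controller.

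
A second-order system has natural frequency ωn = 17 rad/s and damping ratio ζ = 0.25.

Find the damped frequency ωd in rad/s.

ωd = ωn√(1 - ζ²) = 17√(1 - 0.25²) = 16.46 rad/s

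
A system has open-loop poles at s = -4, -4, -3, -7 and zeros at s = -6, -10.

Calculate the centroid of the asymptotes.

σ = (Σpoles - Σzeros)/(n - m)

σ = (Σpoles - Σzeros)/(n - m) = (-18 - (-16))/(4 - 2) = -2/2 = -1.0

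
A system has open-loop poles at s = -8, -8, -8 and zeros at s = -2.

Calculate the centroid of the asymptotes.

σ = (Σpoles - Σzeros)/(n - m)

σ = (Σpoles - Σzeros)/(n - m) = (-24 - (-2))/(3 - 1) = -22/2 = -11.0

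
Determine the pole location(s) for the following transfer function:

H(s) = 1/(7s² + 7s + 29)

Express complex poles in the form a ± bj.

Discriminant = 7² - 4×7×29 = 49 - 812 = -763 < 0, so the poles are a complex conjugate pair s = (-7 ± j√763)/(2×7). Real part = -7/(2×7) = -7/14 = -0.5; imaginary part = ±√763/(2×7) ≈ 1.9730. Poles: s = -0.5 ± 1.9730j.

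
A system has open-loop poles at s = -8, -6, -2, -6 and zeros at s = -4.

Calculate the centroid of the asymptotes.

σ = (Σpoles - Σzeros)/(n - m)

σ = (Σpoles - Σzeros)/(n - m) = (-22 - (-4))/(4 - 1) = -18/3 = -6.0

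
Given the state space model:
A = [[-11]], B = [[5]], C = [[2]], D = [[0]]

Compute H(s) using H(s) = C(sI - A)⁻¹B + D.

(sI - A)⁻¹ = 1/(s + 11). H(s) = 2 × 5/(s + 11) + 0 = 10/(s + 11).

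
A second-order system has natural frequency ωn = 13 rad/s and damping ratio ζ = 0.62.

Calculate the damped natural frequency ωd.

ωd = ωn√(1 - ζ²) = 13√(1 - 0.62²) = 10.2 rad/s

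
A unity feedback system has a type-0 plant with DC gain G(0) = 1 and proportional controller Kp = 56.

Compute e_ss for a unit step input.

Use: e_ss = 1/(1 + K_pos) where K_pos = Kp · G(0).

K_pos = Kp · G(0) = 56 × 1 = 56. e_ss = 1/(1 + 56) = 0.0175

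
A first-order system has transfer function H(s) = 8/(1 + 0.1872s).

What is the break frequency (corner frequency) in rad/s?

Corner frequency = 1/τ = 1/0.1872 = 5.342 rad/s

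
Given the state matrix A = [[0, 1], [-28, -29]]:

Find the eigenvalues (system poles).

det(A - λI) = λ² - (-29)λ + 28 = (λ - (-1))(λ - (-28)). Eigenvalues: -1, -28.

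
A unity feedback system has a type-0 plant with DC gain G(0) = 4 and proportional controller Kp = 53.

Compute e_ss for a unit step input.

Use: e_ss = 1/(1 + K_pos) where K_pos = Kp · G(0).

K_pos = Kp · G(0) = 53 × 4 = 212. e_ss = 1/(1 + 212) = 0.0047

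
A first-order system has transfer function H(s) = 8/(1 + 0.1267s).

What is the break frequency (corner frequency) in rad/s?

Corner frequency = 1/τ = 1/0.1267 = 7.893 rad/s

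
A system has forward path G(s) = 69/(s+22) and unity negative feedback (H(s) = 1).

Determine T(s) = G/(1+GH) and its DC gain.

T(s) = G/(1+GH) = [69/(s+22)] / [1 + 69/(s+22)] = 69/(s+22+69) = 69/(s+91). DC gain = 69/91 = 0.7582.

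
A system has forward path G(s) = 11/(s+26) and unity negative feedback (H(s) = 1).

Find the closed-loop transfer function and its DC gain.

T(s) = G/(1+GH) = [11/(s+26)] / [1 + 11/(s+26)] = 11/(s+26+11) = 11/(s+37). DC gain = 11/37 = 0.2973.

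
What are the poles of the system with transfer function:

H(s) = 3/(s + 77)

Pole is where denominator = 0: s + 77 = 0, so s = -77.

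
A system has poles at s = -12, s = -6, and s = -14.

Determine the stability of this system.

All poles are in the left half-plane. System is stable.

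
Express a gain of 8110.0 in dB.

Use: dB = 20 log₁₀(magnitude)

dB = 20 log₁₀(8110.0) = 78.2 dB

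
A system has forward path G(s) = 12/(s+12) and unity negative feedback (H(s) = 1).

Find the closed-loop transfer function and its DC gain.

T(s) = G/(1+GH) = [12/(s+12)] / [1 + 12/(s+12)] = 12/(s+12+12) = 12/(s+24). DC gain = 12/24 = 0.5.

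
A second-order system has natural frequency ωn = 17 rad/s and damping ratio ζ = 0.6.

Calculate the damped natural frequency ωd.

ωd = ωn√(1 - ζ²) = 17√(1 - 0.6²) = 13.6 rad/s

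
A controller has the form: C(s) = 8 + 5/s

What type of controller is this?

This is a Proportional-Integral (PI) controller.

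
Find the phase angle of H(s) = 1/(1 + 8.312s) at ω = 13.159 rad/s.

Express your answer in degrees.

Phase = -arctan(ωτ) = -arctan(13.159 × 8.312) = -89.5°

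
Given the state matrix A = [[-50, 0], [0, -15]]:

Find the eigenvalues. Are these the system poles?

For diagonal matrix, eigenvalues are diagonal entries: λ₁ = -50, λ₂ = -15. Eigenvalues of A = system poles.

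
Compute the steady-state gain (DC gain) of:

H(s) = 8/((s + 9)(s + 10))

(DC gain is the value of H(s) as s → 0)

DC gain = H(0) = 8/(9 × 10) = 8/90 = 0.0889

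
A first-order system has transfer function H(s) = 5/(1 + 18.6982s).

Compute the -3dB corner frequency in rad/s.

Corner frequency = 1/τ = 1/18.6982 = 0.053 rad/s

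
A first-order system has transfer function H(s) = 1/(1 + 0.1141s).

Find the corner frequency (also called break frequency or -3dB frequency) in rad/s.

Corner frequency = 1/τ = 1/0.1141 = 8.764 rad/s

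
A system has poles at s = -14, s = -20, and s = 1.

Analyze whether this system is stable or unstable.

Pole(s) at s = 1 are not in the left half-plane. System is unstable.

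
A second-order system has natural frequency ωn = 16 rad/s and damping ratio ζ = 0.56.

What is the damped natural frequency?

ωd = ωn√(1 - ζ²) = 16√(1 - 0.56²) = 13.26 rad/s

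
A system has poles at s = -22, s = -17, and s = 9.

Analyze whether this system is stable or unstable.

Pole(s) at s = 9 are not in the left half-plane. System is unstable.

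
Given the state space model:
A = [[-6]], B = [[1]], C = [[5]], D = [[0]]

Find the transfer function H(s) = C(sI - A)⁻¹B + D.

(sI - A)⁻¹ = 1/(s + 6). H(s) = 5 × 1/(s + 6) + 0 = 5/(s + 6).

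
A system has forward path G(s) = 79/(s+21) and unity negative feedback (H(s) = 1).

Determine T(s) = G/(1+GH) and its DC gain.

T(s) = G/(1+GH) = [79/(s+21)] / [1 + 79/(s+21)] = 79/(s+21+79) = 79/(s+100). DC gain = 79/100 = 0.79.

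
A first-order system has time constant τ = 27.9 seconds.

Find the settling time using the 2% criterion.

For first-order system, 2% settling time ≈ 4τ = 4 × 27.9 = 111.6 s.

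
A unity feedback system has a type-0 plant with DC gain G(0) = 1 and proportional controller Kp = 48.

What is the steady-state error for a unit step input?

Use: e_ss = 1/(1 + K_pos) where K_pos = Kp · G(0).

K_pos = Kp · G(0) = 48 × 1 = 48. e_ss = 1/(1 + 48) = 0.0204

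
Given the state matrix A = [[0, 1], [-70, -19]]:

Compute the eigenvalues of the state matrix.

det(A - λI) = λ² - (-19)λ + 70 = (λ - (-5))(λ - (-14)). Eigenvalues: -5, -14.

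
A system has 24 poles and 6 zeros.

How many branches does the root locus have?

Root locus has n branches where n = number of poles = 24.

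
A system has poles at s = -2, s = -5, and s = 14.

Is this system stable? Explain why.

Pole(s) at s = 14 are not in the left half-plane. System is unstable.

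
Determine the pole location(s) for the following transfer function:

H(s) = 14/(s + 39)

Pole is where denominator = 0: s + 39 = 0, so s = -39.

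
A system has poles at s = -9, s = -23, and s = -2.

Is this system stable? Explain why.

All poles are in the left half-plane. System is stable.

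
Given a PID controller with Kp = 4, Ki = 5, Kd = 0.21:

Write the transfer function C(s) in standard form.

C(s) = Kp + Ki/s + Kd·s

Substituting values: C(s) = 4 + 5/s + 0.21s = (0.21s² + 4s + 5)/s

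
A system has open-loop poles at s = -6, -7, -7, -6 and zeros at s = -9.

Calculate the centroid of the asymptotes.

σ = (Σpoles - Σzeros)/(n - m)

σ = (Σpoles - Σzeros)/(n - m) = (-26 - (-9))/(4 - 1) = -17/3 = -5.67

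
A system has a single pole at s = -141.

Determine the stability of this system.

Pole at s = -141 is in the left half-plane. Stable.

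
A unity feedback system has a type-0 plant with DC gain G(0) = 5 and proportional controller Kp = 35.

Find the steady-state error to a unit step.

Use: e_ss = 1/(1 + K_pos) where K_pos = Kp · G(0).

K_pos = Kp · G(0) = 35 × 5 = 175. e_ss = 1/(1 + 175) = 0.0057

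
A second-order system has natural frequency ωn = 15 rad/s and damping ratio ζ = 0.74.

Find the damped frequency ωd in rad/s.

ωd = ωn√(1 - ζ²) = 15√(1 - 0.74²) = 10.09 rad/s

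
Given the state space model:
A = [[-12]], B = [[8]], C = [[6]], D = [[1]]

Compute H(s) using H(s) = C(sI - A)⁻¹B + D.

(sI - A)⁻¹ = 1/(s + 12). H(s) = 6×8/(s + 12) + 1 = (s + 60)/(s + 12).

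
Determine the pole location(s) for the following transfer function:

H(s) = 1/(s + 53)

Pole is where denominator = 0: s + 53 = 0, so s = -53.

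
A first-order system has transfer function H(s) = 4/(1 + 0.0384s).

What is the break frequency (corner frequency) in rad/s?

Corner frequency = 1/τ = 1/0.0384 = 26.042 rad/s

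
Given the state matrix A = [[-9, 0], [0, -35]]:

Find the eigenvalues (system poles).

For diagonal matrix, eigenvalues are diagonal entries: λ₁ = -9, λ₂ = -35.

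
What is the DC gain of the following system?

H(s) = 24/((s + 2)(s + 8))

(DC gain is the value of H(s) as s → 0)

DC gain = H(0) = 24/(2 × 8) = 24/16 = 1.5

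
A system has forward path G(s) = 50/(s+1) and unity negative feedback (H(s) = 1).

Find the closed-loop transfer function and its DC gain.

T(s) = G/(1+GH) = [50/(s+1)] / [1 + 50/(s+1)] = 50/(s+1+50) = 50/(s+51). DC gain = 50/51 = 0.9804.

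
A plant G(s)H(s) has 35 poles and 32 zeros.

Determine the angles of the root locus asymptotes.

n - m = 35 - 32 = 3. Angles: θk = (2k + 1)·180°/3 = 60°, 180°, 300°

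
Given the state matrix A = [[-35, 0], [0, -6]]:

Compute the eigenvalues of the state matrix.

For diagonal matrix, eigenvalues are diagonal entries: λ₁ = -35, λ₂ = -6.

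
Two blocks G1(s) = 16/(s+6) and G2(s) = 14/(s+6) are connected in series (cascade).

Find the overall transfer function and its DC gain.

Series: multiply transfer functions. G_eq = 16/(s+6) × 14/(s+6) = 224/((s+6)(s+6)). DC gain = 224/(6×6) = 6.2222.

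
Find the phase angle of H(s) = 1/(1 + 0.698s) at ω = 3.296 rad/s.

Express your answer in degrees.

Phase = -arctan(ωτ) = -arctan(3.296 × 0.698) = -66.5°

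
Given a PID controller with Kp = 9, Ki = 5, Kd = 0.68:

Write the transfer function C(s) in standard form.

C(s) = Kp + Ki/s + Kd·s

Substituting values: C(s) = 9 + 5/s + 0.68s = (0.68s² + 9s + 5)/s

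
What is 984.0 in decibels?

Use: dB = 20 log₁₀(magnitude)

dB = 20 log₁₀(984.0) = 59.9 dB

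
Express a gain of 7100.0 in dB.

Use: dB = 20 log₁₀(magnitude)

dB = 20 log₁₀(7100.0) = 77.0 dB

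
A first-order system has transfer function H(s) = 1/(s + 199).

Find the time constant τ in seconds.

For H(s) = 1/(s + 1/τ), the pole is at -1/τ = -199, so τ = 1/199 = 0.0050 s.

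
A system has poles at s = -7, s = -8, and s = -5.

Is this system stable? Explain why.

All poles are in the left half-plane. System is stable.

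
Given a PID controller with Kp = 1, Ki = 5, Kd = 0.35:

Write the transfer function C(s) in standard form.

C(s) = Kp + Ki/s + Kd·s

Substituting values: C(s) = 1 + 5/s + 0.35s = (0.35s² + s + 5)/s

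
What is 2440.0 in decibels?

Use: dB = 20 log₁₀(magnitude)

dB = 20 log₁₀(2440.0) = 67.7 dB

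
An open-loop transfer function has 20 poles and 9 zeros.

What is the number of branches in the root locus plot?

Root locus has n branches where n = number of poles = 20.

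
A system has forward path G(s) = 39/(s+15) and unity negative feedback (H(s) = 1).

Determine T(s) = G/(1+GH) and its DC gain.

T(s) = G/(1+GH) = [39/(s+15)] / [1 + 39/(s+15)] = 39/(s+15+39) = 39/(s+54). DC gain = 39/54 = 0.7222.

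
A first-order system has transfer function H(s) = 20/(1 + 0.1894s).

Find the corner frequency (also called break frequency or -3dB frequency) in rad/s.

Corner frequency = 1/τ = 1/0.1894 = 5.28 rad/s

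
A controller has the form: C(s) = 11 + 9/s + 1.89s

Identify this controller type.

This is a Proportional-Integral-Derivative (PID) controller.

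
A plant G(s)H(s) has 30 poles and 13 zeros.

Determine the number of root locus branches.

Root locus has n branches where n = number of poles = 30.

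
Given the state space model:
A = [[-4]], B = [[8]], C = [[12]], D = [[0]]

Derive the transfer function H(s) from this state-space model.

(sI - A)⁻¹ = 1/(s + 4). H(s) = 12 × 8/(s + 4) + 0 = 96/(s + 4).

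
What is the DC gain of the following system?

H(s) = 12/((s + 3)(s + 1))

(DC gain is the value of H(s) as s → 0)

DC gain = H(0) = 12/(3 × 1) = 12/3 = 4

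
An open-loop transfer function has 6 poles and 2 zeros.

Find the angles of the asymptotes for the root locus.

n - m = 6 - 2 = 4. Angles: θk = (2k + 1)·180°/4 = 45°, 135°, 225°, 315°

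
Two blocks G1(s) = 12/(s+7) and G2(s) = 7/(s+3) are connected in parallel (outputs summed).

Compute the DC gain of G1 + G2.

Parallel: G_eq = G1 + G2. DC gain = G1(0) + G2(0) = 12/7 + 7/3 = 1.7143 + 2.3333 = 4.0476.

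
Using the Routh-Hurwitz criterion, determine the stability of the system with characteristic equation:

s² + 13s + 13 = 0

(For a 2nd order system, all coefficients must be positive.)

Coefficients: 1, 13, 13. All positive, so system is stable.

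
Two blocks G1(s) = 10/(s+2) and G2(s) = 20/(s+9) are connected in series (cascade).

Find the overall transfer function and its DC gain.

Series: multiply transfer functions. G_eq = 10/(s+2) × 20/(s+9) = 200/((s+2)(s+9)). DC gain = 200/(2×9) = 11.1111.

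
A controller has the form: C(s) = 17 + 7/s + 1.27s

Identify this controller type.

This is a Proportional-Integral-Derivative (PID) controller.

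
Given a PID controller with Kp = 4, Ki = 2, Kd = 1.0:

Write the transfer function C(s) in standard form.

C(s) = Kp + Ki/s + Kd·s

Substituting values: C(s) = 4 + 2/s + 1.0s = (s² + 4s + 2)/s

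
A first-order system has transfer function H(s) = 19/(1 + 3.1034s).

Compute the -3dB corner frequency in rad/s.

Corner frequency = 1/τ = 1/3.1034 = 0.322 rad/s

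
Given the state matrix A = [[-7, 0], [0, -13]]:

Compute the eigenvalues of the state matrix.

For diagonal matrix, eigenvalues are diagonal entries: λ₁ = -7, λ₂ = -13.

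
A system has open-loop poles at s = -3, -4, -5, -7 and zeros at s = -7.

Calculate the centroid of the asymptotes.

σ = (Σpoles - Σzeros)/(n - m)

σ = (Σpoles - Σzeros)/(n - m) = (-19 - (-7))/(4 - 1) = -12/3 = -4.0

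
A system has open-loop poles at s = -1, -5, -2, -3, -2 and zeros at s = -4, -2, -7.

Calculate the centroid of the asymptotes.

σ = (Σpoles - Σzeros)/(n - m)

σ = (Σpoles - Σzeros)/(n - m) = (-13 - (-13))/(5 - 3) = 0/2 = 0.0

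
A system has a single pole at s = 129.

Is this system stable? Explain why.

Pole at s = 129 is in the right half-plane. Unstable.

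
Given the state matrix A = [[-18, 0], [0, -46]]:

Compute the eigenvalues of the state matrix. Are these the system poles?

For diagonal matrix, eigenvalues are diagonal entries: λ₁ = -18, λ₂ = -46. Eigenvalues of A = system poles.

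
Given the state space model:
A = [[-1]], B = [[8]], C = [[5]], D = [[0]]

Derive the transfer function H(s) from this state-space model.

(sI - A)⁻¹ = 1/(s + 1). H(s) = 5 × 8/(s + 1) + 0 = 40/(s + 1).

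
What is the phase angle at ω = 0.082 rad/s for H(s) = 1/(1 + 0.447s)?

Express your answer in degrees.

Phase = -arctan(ωτ) = -arctan(0.082 × 0.447) = -2.1°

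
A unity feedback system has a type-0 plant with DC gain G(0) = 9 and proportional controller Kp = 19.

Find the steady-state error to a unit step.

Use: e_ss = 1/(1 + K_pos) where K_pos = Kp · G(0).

K_pos = Kp · G(0) = 19 × 9 = 171. e_ss = 1/(1 + 171) = 0.0058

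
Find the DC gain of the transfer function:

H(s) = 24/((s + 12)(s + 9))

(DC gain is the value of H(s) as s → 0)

DC gain = H(0) = 24/(12 × 9) = 24/108 = 0.2222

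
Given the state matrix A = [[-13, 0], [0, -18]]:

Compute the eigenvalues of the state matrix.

For diagonal matrix, eigenvalues are diagonal entries: λ₁ = -13, λ₂ = -18.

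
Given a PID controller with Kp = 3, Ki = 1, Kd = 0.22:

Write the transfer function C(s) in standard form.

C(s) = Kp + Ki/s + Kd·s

Substituting values: C(s) = 3 + 1/s + 0.22s = (0.22s² + 3s + 1)/s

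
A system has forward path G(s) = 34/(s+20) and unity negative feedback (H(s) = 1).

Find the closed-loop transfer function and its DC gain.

T(s) = G/(1+GH) = [34/(s+20)] / [1 + 34/(s+20)] = 34/(s+20+34) = 34/(s+54). DC gain = 34/54 = 0.6296.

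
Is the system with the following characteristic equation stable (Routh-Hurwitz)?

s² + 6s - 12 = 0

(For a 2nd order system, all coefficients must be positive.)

Coefficients: 1, 6, -12. c=-12 not positive, so system is unstable.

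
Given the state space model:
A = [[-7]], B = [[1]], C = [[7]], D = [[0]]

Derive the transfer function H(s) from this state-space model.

(sI - A)⁻¹ = 1/(s + 7). H(s) = 7 × 1/(s + 7) + 0 = 7/(s + 7).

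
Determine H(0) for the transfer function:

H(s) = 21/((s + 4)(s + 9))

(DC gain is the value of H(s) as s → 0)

DC gain = H(0) = 21/(4 × 9) = 21/36 = 0.5833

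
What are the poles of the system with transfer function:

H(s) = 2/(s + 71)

Pole is where denominator = 0: s + 71 = 0, so s = -71.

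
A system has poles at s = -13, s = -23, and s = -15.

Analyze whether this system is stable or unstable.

All poles are in the left half-plane. System is stable.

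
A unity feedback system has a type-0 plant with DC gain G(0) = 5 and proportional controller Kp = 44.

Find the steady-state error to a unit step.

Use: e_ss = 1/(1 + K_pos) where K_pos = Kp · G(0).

K_pos = Kp · G(0) = 44 × 5 = 220. e_ss = 1/(1 + 220) = 0.0045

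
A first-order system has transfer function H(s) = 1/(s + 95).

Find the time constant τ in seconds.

For H(s) = 1/(s + 1/τ), the pole is at -1/τ = -95, so τ = 1/95 = 0.0105 s.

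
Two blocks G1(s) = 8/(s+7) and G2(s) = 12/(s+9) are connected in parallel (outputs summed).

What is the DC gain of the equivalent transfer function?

Parallel: G_eq = G1 + G2. DC gain = G1(0) + G2(0) = 8/7 + 12/9 = 1.1429 + 1.3333 = 2.4762.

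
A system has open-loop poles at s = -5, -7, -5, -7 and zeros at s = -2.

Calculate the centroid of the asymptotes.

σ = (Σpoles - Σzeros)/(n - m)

σ = (Σpoles - Σzeros)/(n - m) = (-24 - (-2))/(4 - 1) = -22/3 = -7.33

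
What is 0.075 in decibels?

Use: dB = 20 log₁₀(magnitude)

dB = 20 log₁₀(0.075) = -22.5 dB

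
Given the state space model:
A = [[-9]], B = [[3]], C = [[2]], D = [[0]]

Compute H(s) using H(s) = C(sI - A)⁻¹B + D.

(sI - A)⁻¹ = 1/(s + 9). H(s) = 2 × 3/(s + 9) + 0 = 6/(s + 9).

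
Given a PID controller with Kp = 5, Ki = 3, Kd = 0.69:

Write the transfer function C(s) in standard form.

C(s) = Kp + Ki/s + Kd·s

Substituting values: C(s) = 5 + 3/s + 0.69s = (0.69s² + 5s + 3)/s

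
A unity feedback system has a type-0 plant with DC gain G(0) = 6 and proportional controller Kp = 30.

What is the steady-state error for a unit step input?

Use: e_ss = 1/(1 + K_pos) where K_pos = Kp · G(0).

K_pos = Kp · G(0) = 30 × 6 = 180. e_ss = 1/(1 + 180) = 0.0055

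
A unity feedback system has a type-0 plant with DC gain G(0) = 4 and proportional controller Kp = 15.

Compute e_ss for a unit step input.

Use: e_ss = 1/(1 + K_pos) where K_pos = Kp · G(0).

K_pos = Kp · G(0) = 15 × 4 = 60. e_ss = 1/(1 + 60) = 0.0164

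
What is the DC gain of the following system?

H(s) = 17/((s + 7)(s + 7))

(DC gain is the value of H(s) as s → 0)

DC gain = H(0) = 17/(7 × 7) = 17/49 = 0.3469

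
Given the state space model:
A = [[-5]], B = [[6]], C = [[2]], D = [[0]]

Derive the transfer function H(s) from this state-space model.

(sI - A)⁻¹ = 1/(s + 5). H(s) = 2 × 6/(s + 5) + 0 = 12/(s + 5).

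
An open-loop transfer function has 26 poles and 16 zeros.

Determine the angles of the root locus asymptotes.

n - m = 26 - 16 = 10. Angles: θk = (2k + 1)·180°/10 = 18°, 54°, 90°, 126°, 162°, 198°, 234°, 270°, 306°, 342°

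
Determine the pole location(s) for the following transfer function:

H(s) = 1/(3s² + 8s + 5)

Discriminant = 8² - 4×3×5 = 64 - 60 = 4 > 0, so two distinct real poles. Using quadratic formula: s = (-8 ± √4)/(2×3) = (-8 ± √4)/6, with √4 = 2. s₁ = -6/6 = -1, s₂ = -10/6 ≈ -1.6667. Poles: s₁ = -1, s₂ = -1.6667.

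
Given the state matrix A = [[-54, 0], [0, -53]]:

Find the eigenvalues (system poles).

For diagonal matrix, eigenvalues are diagonal entries: λ₁ = -54, λ₂ = -53.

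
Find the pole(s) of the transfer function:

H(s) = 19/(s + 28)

Pole is where denominator = 0: s + 28 = 0, so s = -28.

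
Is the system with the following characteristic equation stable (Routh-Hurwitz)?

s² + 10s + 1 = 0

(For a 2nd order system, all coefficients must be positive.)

Coefficients: 1, 10, 1. All positive, so system is stable.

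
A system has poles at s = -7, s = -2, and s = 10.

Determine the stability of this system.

Pole(s) at s = 10 are not in the left half-plane. System is unstable.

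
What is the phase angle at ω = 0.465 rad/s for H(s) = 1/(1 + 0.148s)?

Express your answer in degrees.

Phase = -arctan(ωτ) = -arctan(0.465 × 0.148) = -3.9°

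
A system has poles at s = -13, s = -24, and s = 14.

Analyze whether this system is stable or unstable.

Pole(s) at s = 14 are not in the left half-plane. System is unstable.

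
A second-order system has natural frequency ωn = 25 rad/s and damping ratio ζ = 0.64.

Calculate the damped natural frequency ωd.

ωd = ωn√(1 - ζ²) = 25√(1 - 0.64²) = 19.21 rad/s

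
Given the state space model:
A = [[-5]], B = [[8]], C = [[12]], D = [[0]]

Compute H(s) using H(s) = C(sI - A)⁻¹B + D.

(sI - A)⁻¹ = 1/(s + 5). H(s) = 12 × 8/(s + 5) + 0 = 96/(s + 5).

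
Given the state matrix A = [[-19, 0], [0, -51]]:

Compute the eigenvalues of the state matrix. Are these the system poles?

For diagonal matrix, eigenvalues are diagonal entries: λ₁ = -19, λ₂ = -51. Eigenvalues of A = system poles.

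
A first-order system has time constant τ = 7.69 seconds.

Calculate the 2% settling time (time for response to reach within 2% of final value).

For first-order system, 2% settling time ≈ 4τ = 4 × 7.69 = 30.76 s.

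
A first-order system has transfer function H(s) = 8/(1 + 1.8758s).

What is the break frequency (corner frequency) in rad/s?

Corner frequency = 1/τ = 1/1.8758 = 0.533 rad/s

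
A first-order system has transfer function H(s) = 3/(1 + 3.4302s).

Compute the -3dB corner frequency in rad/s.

Corner frequency = 1/τ = 1/3.4302 = 0.292 rad/s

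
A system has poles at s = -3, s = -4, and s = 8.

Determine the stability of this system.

Pole(s) at s = 8 are not in the left half-plane. System is unstable.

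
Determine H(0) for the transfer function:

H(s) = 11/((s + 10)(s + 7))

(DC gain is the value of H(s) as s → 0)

DC gain = H(0) = 11/(10 × 7) = 11/70 = 0.1571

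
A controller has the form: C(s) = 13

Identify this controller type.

This is a Proportional (P) controller.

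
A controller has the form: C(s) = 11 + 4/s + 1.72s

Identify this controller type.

This is a Proportional-Integral-Derivative (PID) controller.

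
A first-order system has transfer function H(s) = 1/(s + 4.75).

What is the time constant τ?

For H(s) = 1/(s + 1/τ), the pole is at -1/τ = -4.75, so τ = 1/4.75 = 0.2105 s.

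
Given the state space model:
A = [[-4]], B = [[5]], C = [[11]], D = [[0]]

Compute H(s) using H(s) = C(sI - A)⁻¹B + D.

(sI - A)⁻¹ = 1/(s + 4). H(s) = 11 × 5/(s + 4) + 0 = 55/(s + 4).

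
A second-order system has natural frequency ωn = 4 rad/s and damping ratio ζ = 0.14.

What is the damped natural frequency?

ωd = ωn√(1 - ζ²) = 4√(1 - 0.14²) = 3.96 rad/s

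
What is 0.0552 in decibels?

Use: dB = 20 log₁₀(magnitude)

dB = 20 log₁₀(0.0552) = -25.2 dB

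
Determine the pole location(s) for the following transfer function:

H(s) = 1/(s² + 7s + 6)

Discriminant = 7² - 4×1×6 = 49 - 24 = 25 > 0, so two distinct real poles. Using quadratic formula: s = (-7 ± √25)/(2×1) = (-7 ± √25)/2, with √25 = 5. s₁ = -2/2 = -1, s₂ = -12/2 = -6. Poles: s₁ = -1, s₂ = -6.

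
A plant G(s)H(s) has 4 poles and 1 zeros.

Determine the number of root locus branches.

Root locus has n branches where n = number of poles = 4.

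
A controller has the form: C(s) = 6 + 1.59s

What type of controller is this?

This is a Proportional-Derivative (PD) controller.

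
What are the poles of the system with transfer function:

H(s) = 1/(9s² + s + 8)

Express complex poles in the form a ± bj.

Discriminant = 1² - 4×9×8 = 1 - 288 = -287 < 0, so the poles are a complex conjugate pair s = (-1 ± j√287)/(2×9). Real part = -1/(2×9) = -1/18 ≈ -0.0556; imaginary part = ±√287/(2×9) ≈ 0.9412. Poles: s = -0.0556 ± 0.9412j.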